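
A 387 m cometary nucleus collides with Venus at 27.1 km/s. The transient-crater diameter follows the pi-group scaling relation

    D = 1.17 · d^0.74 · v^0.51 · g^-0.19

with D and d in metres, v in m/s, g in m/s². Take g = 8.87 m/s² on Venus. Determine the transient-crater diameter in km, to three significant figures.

In SI units: v = 27100 m/s.
d^0.74 = 387^0.74 = 82.21
v^0.51 = 27100^0.51 = 182.3
g^-0.19 = 8.87^-0.19 = 0.6605
D = 1.17 × 82.21 × 182.3 × 0.6605 = 11582 m
   = 11.58 km

D ≈ 11.6 km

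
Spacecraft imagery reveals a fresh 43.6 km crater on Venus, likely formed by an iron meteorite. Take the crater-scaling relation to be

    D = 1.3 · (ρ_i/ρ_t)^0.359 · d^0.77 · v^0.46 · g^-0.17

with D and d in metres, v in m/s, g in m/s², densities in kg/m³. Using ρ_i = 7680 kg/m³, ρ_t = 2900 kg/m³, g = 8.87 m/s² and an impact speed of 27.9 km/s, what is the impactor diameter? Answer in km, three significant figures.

Rearranging for d: d = [D / (1.3 · (7680/2900)^0.359 · 27900^0.46 · 8.87^-0.17)]^(1/0.77).
D = 43600 m.
(7680/2900)^0.359 = 1.419
27900^0.46 = 110.9
8.87^-0.17 = 0.6900
Denominator = 1.3 × 1.419 × 110.9 × 0.6900 = 141.2
D / 141.2 = 43600 / 141.2 = 308.8
d = 308.8^(1/0.77) = 308.8^1.2987 = 1711 m

d ≈ 1.71 km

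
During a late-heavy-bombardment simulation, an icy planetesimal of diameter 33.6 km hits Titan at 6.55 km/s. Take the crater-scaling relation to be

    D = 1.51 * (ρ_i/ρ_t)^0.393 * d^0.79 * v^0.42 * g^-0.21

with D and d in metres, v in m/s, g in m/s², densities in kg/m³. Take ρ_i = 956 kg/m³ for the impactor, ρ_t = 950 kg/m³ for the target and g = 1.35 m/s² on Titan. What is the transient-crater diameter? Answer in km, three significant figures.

In SI units: d = 33600 m, v = 6550 m/s.
(ρ_i/ρ_t)^0.393 = (956/950)^0.393 = 1.002
d^0.79 = 33600^0.79 = 3765
v^0.42 = 6550^0.42 = 40.07
g^-0.21 = 1.35^-0.21 = 0.9389
D = 1.51 × 1.002 × 3765 × 40.07 × 0.9389 = 2.143 × 10^5 m
   = 214.3 km

D ≈ 214 km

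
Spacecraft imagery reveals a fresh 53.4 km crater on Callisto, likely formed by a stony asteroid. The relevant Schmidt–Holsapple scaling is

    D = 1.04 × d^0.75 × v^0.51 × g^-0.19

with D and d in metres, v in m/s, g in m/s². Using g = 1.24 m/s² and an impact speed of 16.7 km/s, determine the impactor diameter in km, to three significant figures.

d ≈ 2.71 km

Rearranging for d: d = [D / (1.04 · 16700^0.51 · 1.24^-0.19)]^(1/0.75).
D = 53400 m.
16700^0.51 = 142.4
1.24^-0.19 = 0.9600
Denominator = 1.04 × 142.4 × 0.9600 = 142.2
D / 142.2 = 53400 / 142.2 = 375.5
d = 375.5^(1/0.75) = 375.5^1.3333 = 2708 m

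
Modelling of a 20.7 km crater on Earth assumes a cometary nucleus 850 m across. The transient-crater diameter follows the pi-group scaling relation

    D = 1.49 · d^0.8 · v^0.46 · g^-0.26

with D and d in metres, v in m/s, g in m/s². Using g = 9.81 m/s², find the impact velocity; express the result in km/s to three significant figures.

v ≈ 29.6 km/s

Rearranging for v: v = [D / (1.49 · 850^0.8 · 9.81^-0.26)]^(1/0.46).
D = 20700 m.
850^0.8 = 220.6
9.81^-0.26 = 0.5523
Denominator = 1.49 × 220.6 × 0.5523 = 181.5
D / 181.5 = 20700 / 181.5 = 114.0
v = 114.0^(1/0.46) = 114.0^2.1739 = 29615 m/s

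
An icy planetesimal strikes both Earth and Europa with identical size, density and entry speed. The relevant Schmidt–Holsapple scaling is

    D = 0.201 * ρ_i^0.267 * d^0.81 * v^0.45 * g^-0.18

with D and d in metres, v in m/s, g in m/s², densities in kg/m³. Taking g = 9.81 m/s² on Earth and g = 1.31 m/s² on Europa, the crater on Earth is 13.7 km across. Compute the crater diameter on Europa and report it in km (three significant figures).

D ≈ 19.7 km

All impactor-dependent factors cancel in the ratio, leaving D_Europa/D_Earth = (g_Europa/g_Earth)^-0.18.
(1.31/9.81)^-0.18 = 0.1335^-0.18 = 1.437
D_Europa = 1.437 × 13.7 km = 19.7 km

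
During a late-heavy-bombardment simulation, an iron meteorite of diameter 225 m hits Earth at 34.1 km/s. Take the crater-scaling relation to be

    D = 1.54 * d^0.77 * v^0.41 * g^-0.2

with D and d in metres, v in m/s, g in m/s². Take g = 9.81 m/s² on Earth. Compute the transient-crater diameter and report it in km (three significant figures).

D ≈ 4.56 km

In SI units: v = 34100 m/s.
d^0.77 = 225^0.77 = 64.74
v^0.41 = 34100^0.41 = 72.18
g^-0.2 = 9.81^-0.2 = 0.6334
D = 1.54 × 64.74 × 72.18 × 0.6334 = 4558 m
   = 4.558 km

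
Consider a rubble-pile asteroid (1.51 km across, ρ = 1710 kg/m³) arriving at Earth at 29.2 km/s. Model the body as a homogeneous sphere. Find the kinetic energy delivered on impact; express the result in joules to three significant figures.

E ≈ 1.31 × 10^21 J

d = 1510 m; v = 29200 m/s.
Mass m = (π/6) ρ d³ = (π/6) × 1710 × (1510)³ = 3.083 × 10^12 kg
E = ½ m v² = 0.5 × 3.083 × 10^12 × (29200)² = 1.314 × 10^21 J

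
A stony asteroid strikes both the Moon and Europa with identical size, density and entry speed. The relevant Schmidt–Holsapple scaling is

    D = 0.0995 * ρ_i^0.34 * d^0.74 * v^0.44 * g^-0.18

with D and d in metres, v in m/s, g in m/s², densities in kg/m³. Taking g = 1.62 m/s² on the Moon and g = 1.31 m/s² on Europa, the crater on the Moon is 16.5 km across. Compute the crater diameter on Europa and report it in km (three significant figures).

D ≈ 17.1 km

All impactor-dependent factors cancel in the ratio, leaving D_Europa/D_Moon = (g_Europa/g_Moon)^-0.18.
(1.31/1.62)^-0.18 = 0.8086^-0.18 = 1.039
D_Europa = 1.039 × 16.5 km = 17.1 km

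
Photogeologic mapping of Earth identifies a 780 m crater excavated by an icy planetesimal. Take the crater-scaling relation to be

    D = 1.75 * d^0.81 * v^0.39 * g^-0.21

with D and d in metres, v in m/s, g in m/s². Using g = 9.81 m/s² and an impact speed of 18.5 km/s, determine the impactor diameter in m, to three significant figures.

Rearranging for d: d = [D / (1.75 · 18500^0.39 · 9.81^-0.21)]^(1/0.81).
18500^0.39 = 46.15
9.81^-0.21 = 0.6191
Denominator = 1.75 × 46.15 × 0.6191 = 50.00
D / 50.00 = 780 / 50.00 = 15.60
d = 15.60^(1/0.81) = 15.60^1.2346 = 29.72 m

d ≈ 29.7 m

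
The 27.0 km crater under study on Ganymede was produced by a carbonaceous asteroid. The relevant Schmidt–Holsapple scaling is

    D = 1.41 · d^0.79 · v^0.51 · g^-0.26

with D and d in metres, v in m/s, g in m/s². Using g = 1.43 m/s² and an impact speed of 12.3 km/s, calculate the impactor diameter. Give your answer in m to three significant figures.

Rearranging for d: d = [D / (1.41 · 12300^0.51 · 1.43^-0.26)]^(1/0.79).
D = 27000 m.
12300^0.51 = 121.9
1.43^-0.26 = 0.9112
Denominator = 1.41 × 121.9 × 0.9112 = 156.6
D / 156.6 = 27000 / 156.6 = 172.4
d = 172.4^(1/0.79) = 172.4^1.2658 = 677.7 m

d ≈ 678 m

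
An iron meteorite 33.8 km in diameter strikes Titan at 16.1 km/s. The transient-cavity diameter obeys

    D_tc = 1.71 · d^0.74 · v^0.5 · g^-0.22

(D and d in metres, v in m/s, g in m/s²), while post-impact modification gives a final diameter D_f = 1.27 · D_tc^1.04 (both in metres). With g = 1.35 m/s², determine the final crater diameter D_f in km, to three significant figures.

In SI: d = 33800 m, v = 16100 m/s.
d^0.74 = 33800^0.74 = 2246
v^0.5 = 16100^0.5 = 126.9
g^-0.22 = 1.35^-0.22 = 0.9361
D_tc = 1.71 × 2246 × 126.9 × 0.9361 = 4.562 × 10^5 m
D_f = 1.27 × (4.562 × 10^5)^1.04 = 9.757 × 10^5 m
     = 975.7 km

D_f ≈ 976 km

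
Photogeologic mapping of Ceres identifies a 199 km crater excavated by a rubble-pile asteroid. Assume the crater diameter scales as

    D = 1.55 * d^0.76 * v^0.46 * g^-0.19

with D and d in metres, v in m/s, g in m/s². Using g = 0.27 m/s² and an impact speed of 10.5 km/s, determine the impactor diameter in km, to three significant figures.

d ≈ 14.0 km

Rearranging for d: d = [D / (1.55 · 10500^0.46 · 0.27^-0.19)]^(1/0.76).
D = 199000 m.
10500^0.46 = 70.75
0.27^-0.19 = 1.282
Denominator = 1.55 × 70.75 × 1.282 = 140.6
D / 140.6 = 199000 / 140.6 = 1415
d = 1415^(1/0.76) = 1415^1.3158 = 13988 m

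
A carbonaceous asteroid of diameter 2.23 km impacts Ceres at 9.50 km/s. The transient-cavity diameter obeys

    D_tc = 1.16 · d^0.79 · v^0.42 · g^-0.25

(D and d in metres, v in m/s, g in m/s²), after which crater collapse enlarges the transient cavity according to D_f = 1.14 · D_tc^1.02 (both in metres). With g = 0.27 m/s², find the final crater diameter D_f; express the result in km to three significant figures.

In SI: d = 2230 m, v = 9500 m/s.
d^0.79 = 2230^0.79 = 441.7
v^0.42 = 9500^0.42 = 46.84
g^-0.25 = 0.27^-0.25 = 1.387
D_tc = 1.16 × 441.7 × 46.84 × 1.387 = 33290 m
D_f = 1.14 × (33290)^1.02 = 46737 m
     = 46.74 km

D_f ≈ 46.7 km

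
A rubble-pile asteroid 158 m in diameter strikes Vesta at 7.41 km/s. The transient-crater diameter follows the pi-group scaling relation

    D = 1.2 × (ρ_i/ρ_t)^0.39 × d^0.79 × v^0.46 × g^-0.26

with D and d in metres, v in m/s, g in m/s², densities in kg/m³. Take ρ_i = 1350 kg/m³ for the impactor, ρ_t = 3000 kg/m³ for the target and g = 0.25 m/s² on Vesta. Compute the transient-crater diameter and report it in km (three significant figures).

In SI units: v = 7410 m/s.
(ρ_i/ρ_t)^0.39 = (1350/3000)^0.39 = 0.7324
d^0.79 = 158^0.79 = 54.57
v^0.46 = 7410^0.46 = 60.27
g^-0.26 = 0.25^-0.26 = 1.434
D = 1.2 × 0.7324 × 54.57 × 60.27 × 1.434 = 4145 m
   = 4.145 km

D ≈ 4.15 km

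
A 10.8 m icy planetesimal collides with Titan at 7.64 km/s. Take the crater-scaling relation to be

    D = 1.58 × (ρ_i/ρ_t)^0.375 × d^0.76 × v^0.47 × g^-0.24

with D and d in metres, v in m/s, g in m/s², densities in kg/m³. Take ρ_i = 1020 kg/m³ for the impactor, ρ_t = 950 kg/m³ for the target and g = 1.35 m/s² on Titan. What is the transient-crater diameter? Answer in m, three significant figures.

In SI units: v = 7640 m/s.
(ρ_i/ρ_t)^0.375 = (1020/950)^0.375 = 1.027
d^0.76 = 10.8^0.76 = 6.101
v^0.47 = 7640^0.47 = 66.84
g^-0.24 = 1.35^-0.24 = 0.9305
D = 1.58 × 1.027 × 6.101 × 66.84 × 0.9305 = 615.7 m

D ≈ 616 m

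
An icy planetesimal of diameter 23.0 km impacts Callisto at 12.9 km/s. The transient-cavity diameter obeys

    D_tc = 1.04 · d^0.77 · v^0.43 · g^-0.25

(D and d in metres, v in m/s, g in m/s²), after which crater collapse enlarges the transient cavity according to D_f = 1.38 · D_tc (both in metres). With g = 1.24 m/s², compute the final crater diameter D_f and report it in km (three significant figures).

D_f ≈ 182 km

In SI: d = 23000 m, v = 12900 m/s.
d^0.77 = 23000^0.77 = 2283
v^0.43 = 12900^0.43 = 58.55
g^-0.25 = 1.24^-0.25 = 0.9476
D_tc = 1.04 × 2283 × 58.55 × 0.9476 = 1.317 × 10^5 m
D_f = 1.38 × 1.317 × 10^5 = 1.817 × 10^5 m
     = 181.7 km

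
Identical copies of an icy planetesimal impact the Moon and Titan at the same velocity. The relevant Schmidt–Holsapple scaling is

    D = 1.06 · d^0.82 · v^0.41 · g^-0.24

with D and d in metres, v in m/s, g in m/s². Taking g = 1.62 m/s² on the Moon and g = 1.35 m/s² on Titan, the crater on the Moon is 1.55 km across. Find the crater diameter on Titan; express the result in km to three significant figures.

D ≈ 1.62 km

All impactor-dependent factors cancel in the ratio, leaving D_Titan/D_Moon = (g_Titan/g_Moon)^-0.24.
(1.35/1.62)^-0.24 = 0.8333^-0.24 = 1.045
D_Titan = 1.045 × 1.55 km = 1.62 km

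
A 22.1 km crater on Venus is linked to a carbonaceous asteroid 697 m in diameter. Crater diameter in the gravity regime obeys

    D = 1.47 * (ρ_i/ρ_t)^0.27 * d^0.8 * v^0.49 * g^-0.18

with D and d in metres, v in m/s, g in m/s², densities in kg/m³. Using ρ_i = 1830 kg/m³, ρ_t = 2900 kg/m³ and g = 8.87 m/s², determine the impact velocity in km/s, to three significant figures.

Rearranging for v: v = [D / (1.47 · (1830/2900)^0.27 · 697^0.8 · 8.87^-0.18)]^(1/0.49).
D = 22100 m.
(1830/2900)^0.27 = 0.8831
697^0.8 = 188.2
8.87^-0.18 = 0.6751
Denominator = 1.47 × 0.8831 × 188.2 × 0.6751 = 164.9
D / 164.9 = 22100 / 164.9 = 134.0
v = 134.0^(1/0.49) = 134.0^2.0408 = 21928 m/s

v ≈ 21.9 km/s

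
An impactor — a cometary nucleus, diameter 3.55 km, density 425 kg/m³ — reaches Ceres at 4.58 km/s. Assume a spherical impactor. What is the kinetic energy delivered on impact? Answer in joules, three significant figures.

E ≈ 1.04 × 10^20 J

d = 3550 m; v = 4580 m/s.
Mass m = (π/6) ρ d³ = (π/6) × 425 × (3550)³ = 9.956 × 10^12 kg
E = ½ m v² = 0.5 × 9.956 × 10^12 × (4580)² = 1.044 × 10^20 J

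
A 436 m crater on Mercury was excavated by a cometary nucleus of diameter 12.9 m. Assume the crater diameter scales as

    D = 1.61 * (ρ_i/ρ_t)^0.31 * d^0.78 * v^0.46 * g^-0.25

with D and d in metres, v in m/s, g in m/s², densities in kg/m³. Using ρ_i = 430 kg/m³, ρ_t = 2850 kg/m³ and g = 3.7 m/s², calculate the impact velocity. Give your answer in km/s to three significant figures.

v ≈ 18.5 km/s

Rearranging for v: v = [D / (1.61 · (430/2850)^0.31 · 12.9^0.78 · 3.7^-0.25)]^(1/0.46).
(430/2850)^0.31 = 0.5564
12.9^0.78 = 7.350
3.7^-0.25 = 0.7210
Denominator = 1.61 × 0.5564 × 7.350 × 0.7210 = 4.747
D / 4.747 = 436 / 4.747 = 91.85
v = 91.85^(1/0.46) = 91.85^2.1739 = 18516 m/s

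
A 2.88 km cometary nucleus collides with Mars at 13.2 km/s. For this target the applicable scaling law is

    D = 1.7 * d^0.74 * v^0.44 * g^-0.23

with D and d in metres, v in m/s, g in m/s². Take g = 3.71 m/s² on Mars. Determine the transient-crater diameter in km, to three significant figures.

D ≈ 29.7 km

In SI units: d = 2880 m, v = 13200 m/s.
d^0.74 = 2880^0.74 = 363.0
v^0.44 = 13200^0.44 = 65.02
g^-0.23 = 3.71^-0.23 = 0.7397
D = 1.7 × 363.0 × 65.02 × 0.7397 = 29680 m
   = 29.68 km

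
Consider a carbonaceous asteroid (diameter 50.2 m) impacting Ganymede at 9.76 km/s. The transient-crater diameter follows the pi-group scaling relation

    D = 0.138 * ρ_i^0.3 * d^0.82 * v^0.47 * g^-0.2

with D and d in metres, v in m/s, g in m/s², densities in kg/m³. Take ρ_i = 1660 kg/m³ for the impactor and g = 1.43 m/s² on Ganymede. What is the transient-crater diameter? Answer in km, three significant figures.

D ≈ 2.21 km

In SI units: v = 9760 m/s.
ρ_i^0.3 = 1660^0.3 = 9.248
d^0.82 = 50.2^0.82 = 24.81
v^0.47 = 9760^0.47 = 75.00
g^-0.2 = 1.43^-0.2 = 0.9310
D = 0.138 × 9.248 × 24.81 × 75.00 × 0.9310 = 2211 m
   = 2.211 km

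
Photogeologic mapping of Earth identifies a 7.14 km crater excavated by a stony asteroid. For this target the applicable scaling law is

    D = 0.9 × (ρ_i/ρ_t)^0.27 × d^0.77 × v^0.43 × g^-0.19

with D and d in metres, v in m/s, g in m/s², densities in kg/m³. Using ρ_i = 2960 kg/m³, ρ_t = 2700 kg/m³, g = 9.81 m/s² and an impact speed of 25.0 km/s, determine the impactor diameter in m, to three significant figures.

Rearranging for d: d = [D / (0.9 · (2960/2700)^0.27 · 25000^0.43 · 9.81^-0.19)]^(1/0.77).
D = 7140 m.
(2960/2700)^0.27 = 1.025
25000^0.43 = 77.82
9.81^-0.19 = 0.6480
Denominator = 0.9 × 1.025 × 77.82 × 0.6480 = 46.52
D / 46.52 = 7140 / 46.52 = 153.5
d = 153.5^(1/0.77) = 153.5^1.2987 = 690.4 m

d ≈ 690 m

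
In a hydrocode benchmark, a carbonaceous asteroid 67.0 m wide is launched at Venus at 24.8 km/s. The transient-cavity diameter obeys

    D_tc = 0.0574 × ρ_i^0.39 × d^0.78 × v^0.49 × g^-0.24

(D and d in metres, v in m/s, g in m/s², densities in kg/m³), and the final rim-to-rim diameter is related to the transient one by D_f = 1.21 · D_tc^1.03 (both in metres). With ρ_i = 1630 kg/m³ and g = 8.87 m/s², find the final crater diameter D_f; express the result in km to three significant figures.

D_f ≈ 3.51 km

v = 24800 m/s.
ρ_i^0.39 = 1630^0.39 = 17.90
d^0.78 = 67^0.78 = 26.57
v^0.49 = 24800^0.49 = 142.3
g^-0.24 = 8.87^-0.24 = 0.5922
D_tc = 0.0574 × 17.90 × 26.57 × 142.3 × 0.5922 = 2301 m
D_f = 1.21 × (2301)^1.03 = 3512 m
     = 3.512 km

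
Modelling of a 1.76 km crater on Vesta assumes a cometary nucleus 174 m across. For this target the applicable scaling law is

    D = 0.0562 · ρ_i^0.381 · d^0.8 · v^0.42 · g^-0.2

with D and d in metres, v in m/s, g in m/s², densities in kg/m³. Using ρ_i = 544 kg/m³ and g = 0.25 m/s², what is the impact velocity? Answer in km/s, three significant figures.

v ≈ 4.66 km/s

Rearranging for v: v = [D / (0.0562 · 544^0.381 · 174^0.8 · 0.25^-0.2)]^(1/0.42).
D = 1760 m.
544^0.381 = 11.02
174^0.8 = 62.01
0.25^-0.2 = 1.320
Denominator = 0.0562 × 11.02 × 62.01 × 1.320 = 50.69
D / 50.69 = 1760 / 50.69 = 34.72
v = 34.72^(1/0.42) = 34.72^2.381 = 4657 m/s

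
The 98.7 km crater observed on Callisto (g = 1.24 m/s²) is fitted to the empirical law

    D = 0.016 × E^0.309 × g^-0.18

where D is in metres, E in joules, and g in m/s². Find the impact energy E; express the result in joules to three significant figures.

E ≈ 1.07 × 10^22 J

Rearranging: E = [D / (0.016 · g^-0.18)]^(1/0.309).
D = 98700 m.
g^-0.18 = 1.24^-0.18 = 0.9620
D / (0.016 × 0.9620) = 98700 / (0.01539) = 6.413 × 10^6
E = (6.413 × 10^6)^3.2362 = 1.069 × 10^22 J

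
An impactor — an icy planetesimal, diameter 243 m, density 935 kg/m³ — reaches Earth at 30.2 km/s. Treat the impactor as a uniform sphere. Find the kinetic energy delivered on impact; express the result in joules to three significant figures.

v = 30200 m/s.
Mass m = (π/6) ρ d³ = (π/6) × 935 × (243)³ = 7.025 × 10^9 kg
E = ½ m v² = 0.5 × 7.025 × 10^9 × (30200)² = 3.204 × 10^18 J

E ≈ 3.20 × 10^18 J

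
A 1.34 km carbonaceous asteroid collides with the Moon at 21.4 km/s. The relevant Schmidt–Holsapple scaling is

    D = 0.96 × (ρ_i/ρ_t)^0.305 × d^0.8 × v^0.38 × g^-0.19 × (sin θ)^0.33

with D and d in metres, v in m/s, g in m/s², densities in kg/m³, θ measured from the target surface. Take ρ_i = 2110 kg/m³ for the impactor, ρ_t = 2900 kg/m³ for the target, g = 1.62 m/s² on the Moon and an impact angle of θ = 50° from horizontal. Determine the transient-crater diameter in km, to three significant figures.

D ≈ 10.2 km

In SI units: d = 1340 m, v = 21400 m/s.
(ρ_i/ρ_t)^0.305 = (2110/2900)^0.305 = 0.9076
d^0.8 = 1340^0.8 = 317.5
v^0.38 = 21400^0.38 = 44.21
g^-0.19 = 1.62^-0.19 = 0.9124
(sin 50°)^0.33 = 0.7660^0.33 = 0.9158
D = 0.96 × 0.9076 × 317.5 × 44.21 × 0.9124 × 0.9158 = 10219 m
   = 10.22 km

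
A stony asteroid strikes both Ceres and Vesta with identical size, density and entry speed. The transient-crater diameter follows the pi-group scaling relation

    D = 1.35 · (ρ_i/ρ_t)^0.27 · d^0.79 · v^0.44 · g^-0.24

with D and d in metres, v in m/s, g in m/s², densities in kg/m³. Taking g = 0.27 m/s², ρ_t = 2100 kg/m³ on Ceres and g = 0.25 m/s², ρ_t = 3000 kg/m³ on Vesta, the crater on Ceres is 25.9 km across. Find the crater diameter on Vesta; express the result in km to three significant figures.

The impactor-only factors (d, v, ρ_i) cancel in the ratio, leaving D_Vesta/D_Ceres = (g_Vesta/g_Ceres)^-0.24 · (ρ_t,Ceres/ρ_t,Vesta)^0.27.
(0.25/0.27)^-0.24 = 0.9259^-0.24 = 1.019
(2100/3000)^0.27 = 0.7000^0.27 = 0.9082
Ratio = 1.019 × 0.9082 = 0.9255
D_Vesta = 0.9255 × 25.9 km = 24.0 km

D ≈ 24.0 km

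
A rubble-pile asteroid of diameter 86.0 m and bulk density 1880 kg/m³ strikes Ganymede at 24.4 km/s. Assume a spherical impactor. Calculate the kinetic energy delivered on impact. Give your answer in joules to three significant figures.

v = 24400 m/s.
Mass m = (π/6) ρ d³ = (π/6) × 1880 × (86)³ = 6.261 × 10^8 kg
E = ½ m v² = 0.5 × 6.261 × 10^8 × (24400)² = 1.864 × 10^17 J

E ≈ 1.86 × 10^17 J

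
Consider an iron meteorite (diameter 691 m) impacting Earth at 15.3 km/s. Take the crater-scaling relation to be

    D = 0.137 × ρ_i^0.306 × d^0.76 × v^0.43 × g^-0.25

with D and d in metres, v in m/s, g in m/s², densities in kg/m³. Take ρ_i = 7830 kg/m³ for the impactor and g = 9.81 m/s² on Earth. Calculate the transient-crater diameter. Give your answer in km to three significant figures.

In SI units: v = 15300 m/s.
ρ_i^0.306 = 7830^0.306 = 15.54
d^0.76 = 691^0.76 = 143.9
v^0.43 = 15300^0.43 = 63.01
g^-0.25 = 9.81^-0.25 = 0.5650
D = 0.137 × 15.54 × 143.9 × 63.01 × 0.5650 = 10907 m
   = 10.91 km

D ≈ 10.9 km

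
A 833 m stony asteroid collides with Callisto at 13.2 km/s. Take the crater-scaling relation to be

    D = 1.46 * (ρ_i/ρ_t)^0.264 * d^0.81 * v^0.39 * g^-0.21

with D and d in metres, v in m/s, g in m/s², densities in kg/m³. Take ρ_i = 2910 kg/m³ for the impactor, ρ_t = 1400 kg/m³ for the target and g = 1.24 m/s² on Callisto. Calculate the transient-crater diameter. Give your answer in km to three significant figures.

In SI units: v = 13200 m/s.
(ρ_i/ρ_t)^0.264 = (2910/1400)^0.264 = 1.213
d^0.81 = 833^0.81 = 232.1
v^0.39 = 13200^0.39 = 40.46
g^-0.21 = 1.24^-0.21 = 0.9558
D = 1.46 × 1.213 × 232.1 × 40.46 × 0.9558 = 15896 m
   = 15.90 km

D ≈ 15.9 km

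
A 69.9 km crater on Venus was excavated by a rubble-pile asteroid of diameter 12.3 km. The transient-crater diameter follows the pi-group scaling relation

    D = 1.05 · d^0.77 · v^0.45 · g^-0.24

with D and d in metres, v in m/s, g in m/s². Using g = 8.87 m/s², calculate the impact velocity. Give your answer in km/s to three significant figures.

v ≈ 16.8 km/s

Rearranging for v: v = [D / (1.05 · 12300^0.77 · 8.87^-0.24)]^(1/0.45).
D = 69900 m.
12300^0.77 = 1410
8.87^-0.24 = 0.5922
Denominator = 1.05 × 1410 × 0.5922 = 876.8
D / 876.8 = 69900 / 876.8 = 79.72
v = 79.72^(1/0.45) = 79.72^2.2222 = 16814 m/s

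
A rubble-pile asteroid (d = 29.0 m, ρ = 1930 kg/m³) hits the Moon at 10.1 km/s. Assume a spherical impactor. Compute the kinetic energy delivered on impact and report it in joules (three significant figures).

v = 10100 m/s.
Mass m = (π/6) ρ d³ = (π/6) × 1930 × (29)³ = 2.465 × 10^7 kg
E = ½ m v² = 0.5 × 2.465 × 10^7 × (10100)² = 1.257 × 10^15 J

E ≈ 1.26 × 10^15 J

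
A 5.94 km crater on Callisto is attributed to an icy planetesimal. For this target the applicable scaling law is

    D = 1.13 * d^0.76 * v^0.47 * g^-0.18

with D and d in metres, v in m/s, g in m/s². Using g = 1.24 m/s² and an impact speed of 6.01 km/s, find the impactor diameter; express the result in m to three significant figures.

d ≈ 381 m

Rearranging for d: d = [D / (1.13 · 6010^0.47 · 1.24^-0.18)]^(1/0.76).
D = 5940 m.
6010^0.47 = 59.71
1.24^-0.18 = 0.9620
Denominator = 1.13 × 59.71 × 0.9620 = 64.91
D / 64.91 = 5940 / 64.91 = 91.51
d = 91.51^(1/0.76) = 91.51^1.3158 = 381.0 m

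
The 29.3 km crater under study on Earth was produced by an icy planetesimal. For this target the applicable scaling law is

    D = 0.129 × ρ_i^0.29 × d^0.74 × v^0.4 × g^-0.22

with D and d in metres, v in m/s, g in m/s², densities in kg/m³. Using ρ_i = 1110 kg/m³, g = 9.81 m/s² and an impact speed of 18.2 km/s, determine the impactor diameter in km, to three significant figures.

d ≈ 10.9 km

Rearranging for d: d = [D / (0.129 · 1110^0.29 · 18200^0.4 · 9.81^-0.22)]^(1/0.74).
D = 29300 m.
1110^0.29 = 7.641
18200^0.4 = 50.59
9.81^-0.22 = 0.6051
Denominator = 0.129 × 7.641 × 50.59 × 0.6051 = 30.17
D / 30.17 = 29300 / 30.17 = 971.2
d = 971.2^(1/0.74) = 971.2^1.3514 = 10891 m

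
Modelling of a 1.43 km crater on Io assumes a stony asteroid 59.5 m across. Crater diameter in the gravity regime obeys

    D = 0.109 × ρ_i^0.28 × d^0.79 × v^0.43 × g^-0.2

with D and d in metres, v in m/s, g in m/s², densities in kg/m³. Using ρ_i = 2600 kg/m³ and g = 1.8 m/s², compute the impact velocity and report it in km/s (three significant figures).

Rearranging for v: v = [D / (0.109 · 2600^0.28 · 59.5^0.79 · 1.8^-0.2)]^(1/0.43).
D = 1430 m.
2600^0.28 = 9.041
59.5^0.79 = 25.23
1.8^-0.2 = 0.8891
Denominator = 0.109 × 9.041 × 25.23 × 0.8891 = 22.11
D / 22.11 = 1430 / 22.11 = 64.68
v = 64.68^(1/0.43) = 64.68^2.3256 = 16260 m/s

v ≈ 16.3 km/s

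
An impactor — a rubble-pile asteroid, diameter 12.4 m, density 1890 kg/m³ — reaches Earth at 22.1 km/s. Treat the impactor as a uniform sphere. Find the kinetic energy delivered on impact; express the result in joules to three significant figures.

v = 22100 m/s.
Mass m = (π/6) ρ d³ = (π/6) × 1890 × (12.4)³ = 1.887 × 10^6 kg
E = ½ m v² = 0.5 × 1.887 × 10^6 × (22100)² = 4.608 × 10^14 J

E ≈ 4.61 × 10^14 J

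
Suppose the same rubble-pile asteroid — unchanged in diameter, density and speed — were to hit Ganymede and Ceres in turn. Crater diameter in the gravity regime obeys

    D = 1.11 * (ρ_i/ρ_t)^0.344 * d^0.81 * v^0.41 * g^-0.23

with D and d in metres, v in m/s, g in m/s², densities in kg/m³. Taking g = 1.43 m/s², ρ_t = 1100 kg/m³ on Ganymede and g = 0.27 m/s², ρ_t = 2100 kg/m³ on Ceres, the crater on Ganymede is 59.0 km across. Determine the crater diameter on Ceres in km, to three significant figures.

The impactor-only factors (d, v, ρ_i) cancel in the ratio, leaving D_Ceres/D_Ganymede = (g_Ceres/g_Ganymede)^-0.23 · (ρ_t,Ganymede/ρ_t,Ceres)^0.344.
(0.27/1.43)^-0.23 = 0.1888^-0.23 = 1.467
(1100/2100)^0.344 = 0.5238^0.344 = 0.8006
Ratio = 1.467 × 0.8006 = 1.174
D_Ceres = 1.174 × 59.0 km = 69.3 km

D ≈ 69.3 km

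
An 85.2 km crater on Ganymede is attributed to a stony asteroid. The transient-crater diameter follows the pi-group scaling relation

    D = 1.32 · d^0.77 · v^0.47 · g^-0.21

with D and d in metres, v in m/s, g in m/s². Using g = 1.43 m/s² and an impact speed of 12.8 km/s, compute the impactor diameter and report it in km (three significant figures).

d ≈ 6.05 km

Rearranging for d: d = [D / (1.32 · 12800^0.47 · 1.43^-0.21)]^(1/0.77).
D = 85200 m.
12800^0.47 = 85.19
1.43^-0.21 = 0.9276
Denominator = 1.32 × 85.19 × 0.9276 = 104.3
D / 104.3 = 85200 / 104.3 = 816.9
d = 816.9^(1/0.77) = 816.9^1.2987 = 6054 m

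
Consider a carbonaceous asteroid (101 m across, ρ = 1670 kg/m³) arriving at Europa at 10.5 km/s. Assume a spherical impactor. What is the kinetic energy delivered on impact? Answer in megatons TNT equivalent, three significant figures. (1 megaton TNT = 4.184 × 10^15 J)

E ≈ 11.9 Mt TNT

v = 10500 m/s.
Mass m = (π/6) ρ d³ = (π/6) × 1670 × (101)³ = 9.009 × 10^8 kg
E = ½ m v² = 0.5 × 9.009 × 10^8 × (10500)² = 4.966 × 10^16 J
   = 4.966 × 10^16 / 4.184×10^15 = 11.87 Mt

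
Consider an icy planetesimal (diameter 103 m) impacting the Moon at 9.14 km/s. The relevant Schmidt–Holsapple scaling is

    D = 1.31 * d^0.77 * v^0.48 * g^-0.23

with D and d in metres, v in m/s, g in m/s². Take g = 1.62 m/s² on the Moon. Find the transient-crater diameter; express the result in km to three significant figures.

In SI units: v = 9140 m/s.
d^0.77 = 103^0.77 = 35.47
v^0.48 = 9140^0.48 = 79.66
g^-0.23 = 1.62^-0.23 = 0.8950
D = 1.31 × 35.47 × 79.66 × 0.8950 = 3313 m
   = 3.313 km

D ≈ 3.31 km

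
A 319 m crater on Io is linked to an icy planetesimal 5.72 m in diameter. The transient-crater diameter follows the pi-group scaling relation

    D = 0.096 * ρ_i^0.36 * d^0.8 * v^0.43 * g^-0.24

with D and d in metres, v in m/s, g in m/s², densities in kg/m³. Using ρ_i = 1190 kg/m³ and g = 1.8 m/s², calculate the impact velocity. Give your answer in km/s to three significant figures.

v ≈ 22.3 km/s

Rearranging for v: v = [D / (0.096 · 1190^0.36 · 5.72^0.8 · 1.8^-0.24)]^(1/0.43).
1190^0.36 = 12.80
5.72^0.8 = 4.036
1.8^-0.24 = 0.8684
Denominator = 0.096 × 12.80 × 4.036 × 0.8684 = 4.307
D / 4.307 = 319 / 4.307 = 74.07
v = 74.07^(1/0.43) = 74.07^2.3256 = 22286 m/s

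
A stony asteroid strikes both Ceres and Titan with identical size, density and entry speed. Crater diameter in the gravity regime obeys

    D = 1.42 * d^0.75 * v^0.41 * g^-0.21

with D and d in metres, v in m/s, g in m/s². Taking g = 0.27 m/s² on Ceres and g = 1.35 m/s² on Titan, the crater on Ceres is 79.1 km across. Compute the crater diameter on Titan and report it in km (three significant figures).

All impactor-dependent factors cancel in the ratio, leaving D_Titan/D_Ceres = (g_Titan/g_Ceres)^-0.21.
(1.35/0.27)^-0.21 = 5.000^-0.21 = 0.7132
D_Titan = 0.7132 × 79.1 km = 56.4 km

D ≈ 56.4 km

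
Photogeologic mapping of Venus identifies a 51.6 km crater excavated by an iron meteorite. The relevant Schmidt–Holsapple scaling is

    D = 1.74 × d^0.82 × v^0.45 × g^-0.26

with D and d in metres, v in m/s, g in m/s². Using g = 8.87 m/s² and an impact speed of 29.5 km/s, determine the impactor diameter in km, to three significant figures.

d ≈ 2.00 km

Rearranging for d: d = [D / (1.74 · 29500^0.45 · 8.87^-0.26)]^(1/0.82).
D = 51600 m.
29500^0.45 = 102.7
8.87^-0.26 = 0.5669
Denominator = 1.74 × 102.7 × 0.5669 = 101.3
D / 101.3 = 51600 / 101.3 = 509.4
d = 509.4^(1/0.82) = 509.4^1.2195 = 2001 m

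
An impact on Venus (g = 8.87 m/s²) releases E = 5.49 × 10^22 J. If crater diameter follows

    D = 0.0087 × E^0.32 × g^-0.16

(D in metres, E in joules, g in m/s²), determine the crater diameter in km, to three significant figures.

D ≈ 116 km

E^0.32 = (5.49 × 10^22)^0.32 = 1.891 × 10^7
g^-0.16 = 8.87^-0.16 = 0.7052
D = 0.0087 × 1.891 × 10^7 × 0.7052 = 1.160 × 10^5 m
   = 116.0 km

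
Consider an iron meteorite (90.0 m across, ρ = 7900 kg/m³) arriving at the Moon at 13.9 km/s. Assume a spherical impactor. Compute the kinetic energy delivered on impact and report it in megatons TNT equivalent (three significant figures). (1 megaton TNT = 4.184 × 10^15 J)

v = 13900 m/s.
Mass m = (π/6) ρ d³ = (π/6) × 7900 × (90)³ = 3.015 × 10^9 kg
E = ½ m v² = 0.5 × 3.015 × 10^9 × (13900)² = 2.913 × 10^17 J
   = 2.913 × 10^17 / 4.184×10^15 = 69.62 Mt

E ≈ 69.6 Mt TNT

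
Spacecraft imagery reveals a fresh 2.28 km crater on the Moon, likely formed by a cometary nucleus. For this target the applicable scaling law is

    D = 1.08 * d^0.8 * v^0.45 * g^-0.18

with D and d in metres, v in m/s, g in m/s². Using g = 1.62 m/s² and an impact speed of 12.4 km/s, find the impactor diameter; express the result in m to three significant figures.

Rearranging for d: d = [D / (1.08 · 12400^0.45 · 1.62^-0.18)]^(1/0.8).
D = 2280 m.
12400^0.45 = 69.51
1.62^-0.18 = 0.9168
Denominator = 1.08 × 69.51 × 0.9168 = 68.82
D / 68.82 = 2280 / 68.82 = 33.13
d = 33.13^(1/0.8) = 33.13^1.25 = 79.48 m

d ≈ 79.5 m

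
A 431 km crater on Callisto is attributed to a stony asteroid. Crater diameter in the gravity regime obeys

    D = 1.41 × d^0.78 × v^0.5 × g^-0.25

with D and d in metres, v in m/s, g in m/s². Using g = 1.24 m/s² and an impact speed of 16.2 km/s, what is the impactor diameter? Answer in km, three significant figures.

Rearranging for d: d = [D / (1.41 · 16200^0.5 · 1.24^-0.25)]^(1/0.78).
D = 431000 m.
16200^0.5 = 127.3
1.24^-0.25 = 0.9476
Denominator = 1.41 × 127.3 × 0.9476 = 170.1
D / 170.1 = 431000 / 170.1 = 2534
d = 2534^(1/0.78) = 2534^1.2821 = 23122 m

d ≈ 23.1 km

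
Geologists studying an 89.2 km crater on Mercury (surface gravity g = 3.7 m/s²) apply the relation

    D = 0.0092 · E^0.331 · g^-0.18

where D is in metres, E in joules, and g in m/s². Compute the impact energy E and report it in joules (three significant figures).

E ≈ 2.61 × 10^21 J

Rearranging: E = [D / (0.0092 · g^-0.18)]^(1/0.331).
D = 89200 m.
g^-0.18 = 3.7^-0.18 = 0.7902
D / (0.0092 × 0.7902) = 89200 / (7.270 × 10^-3) = 1.227 × 10^7
E = (1.227 × 10^7)^3.0211 = 2.607 × 10^21 J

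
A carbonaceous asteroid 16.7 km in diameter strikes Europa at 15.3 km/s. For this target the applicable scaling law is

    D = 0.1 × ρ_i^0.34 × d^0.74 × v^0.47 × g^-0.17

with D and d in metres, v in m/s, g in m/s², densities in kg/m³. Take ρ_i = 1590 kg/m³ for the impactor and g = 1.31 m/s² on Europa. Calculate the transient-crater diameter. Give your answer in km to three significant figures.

In SI units: d = 16700 m, v = 15300 m/s.
ρ_i^0.34 = 1590^0.34 = 12.26
d^0.74 = 16700^0.74 = 1333
v^0.47 = 15300^0.47 = 92.64
g^-0.17 = 1.31^-0.17 = 0.9551
D = 0.1 × 12.26 × 1333 × 92.64 × 0.9551 = 1.446 × 10^5 m
   = 144.6 km

D ≈ 145 km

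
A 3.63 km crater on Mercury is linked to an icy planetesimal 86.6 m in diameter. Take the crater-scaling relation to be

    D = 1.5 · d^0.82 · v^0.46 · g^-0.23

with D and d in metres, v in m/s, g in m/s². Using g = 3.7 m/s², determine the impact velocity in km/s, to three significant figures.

v ≈ 15.4 km/s

Rearranging for v: v = [D / (1.5 · 86.6^0.82 · 3.7^-0.23)]^(1/0.46).
D = 3630 m.
86.6^0.82 = 38.79
3.7^-0.23 = 0.7401
Denominator = 1.5 × 38.79 × 0.7401 = 43.06
D / 43.06 = 3630 / 43.06 = 84.30
v = 84.30^(1/0.46) = 84.30^2.1739 = 15366 m/s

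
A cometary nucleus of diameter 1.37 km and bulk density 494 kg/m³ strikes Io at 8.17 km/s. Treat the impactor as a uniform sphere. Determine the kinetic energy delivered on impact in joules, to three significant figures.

d = 1370 m; v = 8170 m/s.
Mass m = (π/6) ρ d³ = (π/6) × 494 × (1370)³ = 6.651 × 10^11 kg
E = ½ m v² = 0.5 × 6.651 × 10^11 × (8170)² = 2.220 × 10^19 J

E ≈ 2.22 × 10^19 J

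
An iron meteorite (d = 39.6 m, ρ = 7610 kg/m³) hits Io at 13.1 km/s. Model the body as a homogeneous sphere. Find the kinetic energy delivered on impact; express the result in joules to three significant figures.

E ≈ 2.12 × 10^16 J

v = 13100 m/s.
Mass m = (π/6) ρ d³ = (π/6) × 7610 × (39.6)³ = 2.474 × 10^8 kg
E = ½ m v² = 0.5 × 2.474 × 10^8 × (13100)² = 2.123 × 10^16 J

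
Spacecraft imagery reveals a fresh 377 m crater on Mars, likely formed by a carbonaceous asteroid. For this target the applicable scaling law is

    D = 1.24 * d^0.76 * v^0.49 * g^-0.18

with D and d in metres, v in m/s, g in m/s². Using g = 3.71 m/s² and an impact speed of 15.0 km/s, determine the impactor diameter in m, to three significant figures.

d ≈ 5.12 m

Rearranging for d: d = [D / (1.24 · 15000^0.49 · 3.71^-0.18)]^(1/0.76).
15000^0.49 = 111.2
3.71^-0.18 = 0.7898
Denominator = 1.24 × 111.2 × 0.7898 = 108.9
D / 108.9 = 377 / 108.9 = 3.462
d = 3.462^(1/0.76) = 3.462^1.3158 = 5.124 m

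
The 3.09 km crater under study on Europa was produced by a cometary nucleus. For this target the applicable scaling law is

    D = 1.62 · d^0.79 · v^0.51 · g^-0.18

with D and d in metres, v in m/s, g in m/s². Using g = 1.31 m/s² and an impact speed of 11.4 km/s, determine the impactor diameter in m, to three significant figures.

Rearranging for d: d = [D / (1.62 · 11400^0.51 · 1.31^-0.18)]^(1/0.79).
D = 3090 m.
11400^0.51 = 117.2
1.31^-0.18 = 0.9526
Denominator = 1.62 × 117.2 × 0.9526 = 180.9
D / 180.9 = 3090 / 180.9 = 17.08
d = 17.08^(1/0.79) = 17.08^1.2658 = 36.31 m

d ≈ 36.3 m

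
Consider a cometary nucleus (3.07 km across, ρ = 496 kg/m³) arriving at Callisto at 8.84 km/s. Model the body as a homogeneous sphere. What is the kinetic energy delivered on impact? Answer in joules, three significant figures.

d = 3070 m; v = 8840 m/s.
Mass m = (π/6) ρ d³ = (π/6) × 496 × (3070)³ = 7.514 × 10^12 kg
E = ½ m v² = 0.5 × 7.514 × 10^12 × (8840)² = 2.936 × 10^20 J

E ≈ 2.94 × 10^20 J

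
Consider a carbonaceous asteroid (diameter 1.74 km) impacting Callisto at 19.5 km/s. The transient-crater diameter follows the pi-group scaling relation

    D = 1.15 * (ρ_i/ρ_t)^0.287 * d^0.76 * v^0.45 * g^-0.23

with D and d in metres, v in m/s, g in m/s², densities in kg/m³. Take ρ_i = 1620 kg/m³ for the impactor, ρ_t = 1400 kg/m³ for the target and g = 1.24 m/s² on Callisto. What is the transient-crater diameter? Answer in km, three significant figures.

In SI units: d = 1740 m, v = 19500 m/s.
(ρ_i/ρ_t)^0.287 = (1620/1400)^0.287 = 1.043
d^0.76 = 1740^0.76 = 290.3
v^0.45 = 19500^0.45 = 85.21
g^-0.23 = 1.24^-0.23 = 0.9517
D = 1.15 × 1.043 × 290.3 × 85.21 × 0.9517 = 28237 m
   = 28.24 km

D ≈ 28.2 km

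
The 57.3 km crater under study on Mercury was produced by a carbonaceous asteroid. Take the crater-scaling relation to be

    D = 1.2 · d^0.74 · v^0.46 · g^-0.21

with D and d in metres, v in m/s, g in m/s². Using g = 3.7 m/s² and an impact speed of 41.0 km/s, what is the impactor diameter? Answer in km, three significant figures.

Rearranging for d: d = [D / (1.2 · 41000^0.46 · 3.7^-0.21)]^(1/0.74).
D = 57300 m.
41000^0.46 = 132.4
3.7^-0.21 = 0.7598
Denominator = 1.2 × 132.4 × 0.7598 = 120.7
D / 120.7 = 57300 / 120.7 = 474.7
d = 474.7^(1/0.74) = 474.7^1.3514 = 4139 m

d ≈ 4.14 km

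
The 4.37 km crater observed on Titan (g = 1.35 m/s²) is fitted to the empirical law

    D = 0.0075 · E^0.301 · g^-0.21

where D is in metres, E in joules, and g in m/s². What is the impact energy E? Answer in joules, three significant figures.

E ≈ 1.76 × 10^19 J

Rearranging: E = [D / (0.0075 · g^-0.21)]^(1/0.301).
D = 4370 m.
g^-0.21 = 1.35^-0.21 = 0.9389
D / (0.0075 × 0.9389) = 4370 / (7.042 × 10^-3) = 6.206 × 10^5
E = (6.206 × 10^5)^3.3223 = 1.760 × 10^19 J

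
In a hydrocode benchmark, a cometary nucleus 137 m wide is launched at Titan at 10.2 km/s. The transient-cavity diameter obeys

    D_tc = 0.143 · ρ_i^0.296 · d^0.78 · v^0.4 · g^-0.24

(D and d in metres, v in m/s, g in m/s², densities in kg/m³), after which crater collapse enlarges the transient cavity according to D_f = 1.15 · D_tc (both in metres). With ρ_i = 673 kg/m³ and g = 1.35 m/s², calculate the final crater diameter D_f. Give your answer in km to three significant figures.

D_f ≈ 1.96 km

v = 10200 m/s.
ρ_i^0.296 = 673^0.296 = 6.872
d^0.78 = 137^0.78 = 46.41
v^0.4 = 10200^0.4 = 40.13
g^-0.24 = 1.35^-0.24 = 0.9305
D_tc = 0.143 × 6.872 × 46.41 × 40.13 × 0.9305 = 1703 m
D_f = 1.15 × 1703 = 1958 m
     = 1.958 km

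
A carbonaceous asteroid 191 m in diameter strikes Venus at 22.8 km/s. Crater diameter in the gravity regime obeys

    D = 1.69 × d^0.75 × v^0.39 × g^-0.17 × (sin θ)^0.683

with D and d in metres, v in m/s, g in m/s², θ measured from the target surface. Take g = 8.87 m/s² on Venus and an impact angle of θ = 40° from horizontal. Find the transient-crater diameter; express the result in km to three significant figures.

D ≈ 2.22 km

In SI units: v = 22800 m/s.
d^0.75 = 191^0.75 = 51.38
v^0.39 = 22800^0.39 = 50.07
g^-0.17 = 8.87^-0.17 = 0.6900
(sin 40°)^0.683 = 0.6428^0.683 = 0.7395
D = 1.69 × 51.38 × 50.07 × 0.6900 × 0.7395 = 2218 m
   = 2.218 km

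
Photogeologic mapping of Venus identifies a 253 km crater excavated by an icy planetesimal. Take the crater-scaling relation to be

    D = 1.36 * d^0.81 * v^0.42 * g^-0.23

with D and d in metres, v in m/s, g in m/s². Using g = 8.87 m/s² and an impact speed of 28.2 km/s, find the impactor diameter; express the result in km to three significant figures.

Rearranging for d: d = [D / (1.36 · 28200^0.42 · 8.87^-0.23)]^(1/0.81).
D = 253000 m.
28200^0.42 = 73.98
8.87^-0.23 = 0.6053
Denominator = 1.36 × 73.98 × 0.6053 = 60.90
D / 60.90 = 253000 / 60.90 = 4154
d = 4154^(1/0.81) = 4154^1.2346 = 29333 m

d ≈ 29.3 km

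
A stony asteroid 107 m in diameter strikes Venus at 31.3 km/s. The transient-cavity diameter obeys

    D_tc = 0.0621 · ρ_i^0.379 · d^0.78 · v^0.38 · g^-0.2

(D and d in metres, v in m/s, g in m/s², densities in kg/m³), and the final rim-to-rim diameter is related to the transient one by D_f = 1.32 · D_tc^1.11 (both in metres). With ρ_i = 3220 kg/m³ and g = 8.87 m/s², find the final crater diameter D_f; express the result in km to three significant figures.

v = 31300 m/s.
ρ_i^0.379 = 3220^0.379 = 21.35
d^0.78 = 107^0.78 = 38.28
v^0.38 = 31300^0.38 = 51.09
g^-0.2 = 8.87^-0.2 = 0.6463
D_tc = 0.0621 × 21.35 × 38.28 × 51.09 × 0.6463 = 1676 m
D_f = 1.32 × (1676)^1.11 = 5006 m
     = 5.006 km

D_f ≈ 5.01 km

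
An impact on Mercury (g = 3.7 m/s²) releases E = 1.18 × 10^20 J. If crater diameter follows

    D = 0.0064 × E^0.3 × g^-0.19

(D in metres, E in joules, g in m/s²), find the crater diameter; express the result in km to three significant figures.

D ≈ 5.25 km

E^0.3 = (1.18 × 10^20)^0.3 = 1.051 × 10^6
g^-0.19 = 3.7^-0.19 = 0.7799
D = 0.0064 × 1.051 × 10^6 × 0.7799 = 5246 m
   = 5.246 km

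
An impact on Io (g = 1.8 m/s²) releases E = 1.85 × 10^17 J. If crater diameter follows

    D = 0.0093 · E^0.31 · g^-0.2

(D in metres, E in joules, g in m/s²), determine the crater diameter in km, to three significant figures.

D ≈ 1.86 km

E^0.31 = (1.85 × 10^17)^0.31 = 2.253 × 10^5
g^-0.2 = 1.8^-0.2 = 0.8891
D = 0.0093 × 2.253 × 10^5 × 0.8891 = 1863 m
   = 1.863 km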